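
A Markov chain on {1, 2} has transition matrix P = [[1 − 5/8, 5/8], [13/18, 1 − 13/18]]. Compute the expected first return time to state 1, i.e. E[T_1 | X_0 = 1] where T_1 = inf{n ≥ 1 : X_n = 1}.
E[T_1 | X_0 = 1] = 1/π_1 = 97/52

For an irreducible recurrent Markov chain with stationary distribution π, E[T_i | X_0 = i] = 1/π_i (Kac's formula). Here π_1 = (13/18)/(5/8 + 13/18) = (13/18)/(97/72) = 52/97, so E[T_1 | X_0 = 1] = 1/π_1 = (5/8 + 13/18)/(13/18) = (97/72)/(13/18) = 97/52.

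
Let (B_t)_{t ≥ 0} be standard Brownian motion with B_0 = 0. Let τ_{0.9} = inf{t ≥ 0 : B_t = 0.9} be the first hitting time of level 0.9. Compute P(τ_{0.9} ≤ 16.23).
P(τ_{0.9} ≤ 16.23) = 2(1 − Φ(0.9/√16.23)) = 2(1 − Φ(0.2234)) ≈ 0.8232

By the reflection principle for standard BM, P(τ_b ≤ t) = 2 · P(B_t ≥ b). Since B_t ~ N(0, t), P(B_t ≥ 0.9) = 1 − Φ(0.9/√t) = 1 − Φ(0.9/√16.23) = 1 − Φ(0.2234) ≈ 0.41161. Doubling: P(τ_{0.9} ≤ 16.23) ≈ 2 · 0.41161 = 0.82322 ≈ 0.8232.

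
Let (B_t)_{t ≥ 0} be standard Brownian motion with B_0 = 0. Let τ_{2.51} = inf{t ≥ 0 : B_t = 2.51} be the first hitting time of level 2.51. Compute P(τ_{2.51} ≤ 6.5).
P(τ_{2.51} ≤ 6.5) = 2(1 − Φ(2.51/√6.5)) = 2(1 − Φ(0.9845)) ≈ 0.3249

By the reflection principle for standard BM, P(τ_b ≤ t) = 2 · P(B_t ≥ b). Since B_t ~ N(0, t), P(B_t ≥ 2.51) = 1 − Φ(2.51/√t) = 1 − Φ(2.51/√6.5) = 1 − Φ(0.9845) ≈ 0.16243. Doubling: P(τ_{2.51} ≤ 6.5) ≈ 2 · 0.16243 = 0.32486 ≈ 0.3249.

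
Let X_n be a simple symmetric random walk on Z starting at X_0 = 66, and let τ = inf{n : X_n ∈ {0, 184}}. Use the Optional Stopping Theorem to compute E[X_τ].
E[X_τ] = 66

X_n is a martingale and τ is a bounded-mean stopping time (indeed τ is finite a.s. with bounded expectation since the walk is in a bounded region). By the OST, E[X_τ] = E[X_0] = 66. Equivalently: E[X_τ] = 184 · P(hit 184 first) + 0 · P(hit 0 first) = 184 · (66/184) = 66.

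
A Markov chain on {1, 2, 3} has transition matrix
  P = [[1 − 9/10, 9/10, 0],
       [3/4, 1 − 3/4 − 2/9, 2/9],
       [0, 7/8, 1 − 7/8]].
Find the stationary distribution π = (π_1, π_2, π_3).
π = (105/263, 126/263, 32/263)

This is a birth-death chain on three states, which satisfies detailed balance: π_1 · P_{12} = π_2 · P_{21} and π_2 · P_{23} = π_3 · P_{32}.
From π_1 · 9/10 = π_2 · 3/4: π_2/π_1 = (9/10)/(3/4) = 6/5.
From π_2 · 2/9 = π_3 · 7/8: π_3/π_2 = (2/9)/(7/8) = 16/63.
Take π_1 proportional to 1; then unnormalized π = (1, 6/5, 32/105). Normalize by dividing by the sum 263/105:
  π = (105/263, 126/263, 32/263).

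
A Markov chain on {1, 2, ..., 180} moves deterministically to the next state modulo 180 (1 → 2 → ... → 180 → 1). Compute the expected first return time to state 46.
E[T_46 | X_0 = 46] = 180

The chain cycles deterministically, so starting at state 46 it returns in exactly 180 steps. Equivalently, the stationary distribution is uniform π_j = 1/180 for every state j, so by Kac's formula E[T_46] = 1/π_46 = 180.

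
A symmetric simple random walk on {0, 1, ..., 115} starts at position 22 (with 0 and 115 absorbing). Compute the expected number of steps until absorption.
E[τ | X_0 = 22] = 2046

Let v_k = E[τ | X_0 = k]. Boundary: v_0 = v_115 = 0. Recurrence: v_k = 1 + (v_{k-1} + v_{k+1})/2 for 1 ≤ k ≤ 114. The particular solution to v_k − (v_{k-1} + v_{k+1})/2 = 1 is v_k = −k^2. Adding homogeneous solution A + B k and matching boundaries gives v_k = k (115 − k). Substituting k = 22: v_22 = 22 · 93 = 2046.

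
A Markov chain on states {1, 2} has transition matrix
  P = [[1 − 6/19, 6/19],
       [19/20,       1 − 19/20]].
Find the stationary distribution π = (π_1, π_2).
π_1 = 361/481, π_2 = 120/481

Solve πP = π with π_1 + π_2 = 1. From πP = π: π_1 · (1 − 6/19) + π_2 · 19/20 = π_1 ⇒ π_2 · 19/20 = π_1 · 6/19 ⇒ π_2/π_1 = (6/19)/(19/20) = 120/361. Together with π_1 + π_2 = 1:
  π_1 = (19/20)/(6/19 + 19/20) = (19/20)/(481/380) = 361/481,
  π_2 = (6/19)/(6/19 + 19/20) = (6/19)/(481/380) = 120/481.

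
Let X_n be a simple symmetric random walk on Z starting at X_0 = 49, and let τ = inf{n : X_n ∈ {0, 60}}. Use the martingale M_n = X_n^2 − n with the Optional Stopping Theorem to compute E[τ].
E[τ] = 539

M_n = X_n^2 − n is a martingale (since E[X_{n+1}^2 | F_n] = X_n^2 + 1). By OST (τ has finite mean in a bounded region), E[M_τ] = E[M_0] = X_0^2 − 0 = 49^2 = 2401. Also E[M_τ] = E[X_τ^2] − E[τ]. The walk exits at 0 or 60, with P(hit 60 first) = 49/60, so E[X_τ^2] = 60^2 · 49/60 + 0 = 2940. Thus E[τ] = E[X_τ^2] − E[M_τ] = 2940 − 2401 = 539 = 49(60 − 49) = 539.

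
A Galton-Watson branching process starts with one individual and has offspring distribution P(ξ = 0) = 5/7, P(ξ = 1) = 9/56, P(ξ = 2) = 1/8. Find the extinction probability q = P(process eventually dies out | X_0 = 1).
q = 1

Mean offspring μ = 0·5/7 + 1·9/56 + 2·1/8 = 23/56 ≤ 1. For μ ≤ 1 with offspring not concentrated at 1, the Galton-Watson process goes extinct almost surely, so q = 1.
(Algebraic check: The pgf is f(s) = 5/7 + 9/56·s + 1/8·s². The extinction probability q is the smallest fixed point of f in [0, 1]. Setting s = f(s):
  1/8·s² + (9/56 − 1)·s + 5/7 = 0
  1/8·s² − (5/7 + 1/8)·s + 5/7 = 0
which factors as (s − 1)·(1/8·s − 5/7) = 0, giving roots s = 1 and s = (5/7)/(1/8) = 40/7. Since 40/7 ≥ 1, the smallest root in [0, 1] is s = 1.)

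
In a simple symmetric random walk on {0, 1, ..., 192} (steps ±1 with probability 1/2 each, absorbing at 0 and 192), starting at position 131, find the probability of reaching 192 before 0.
P(hit 192 before 0) = 131/192

Let u_k = P(hit 192 before 0 | start at k). Then u_0 = 0, u_192 = 1, and u_k = u_{k-1}/2 + u_{k+1}/2 for 1 ≤ k ≤ 191. This harmonic recurrence is solved by u_k = k/192, giving u_131 = 131/192.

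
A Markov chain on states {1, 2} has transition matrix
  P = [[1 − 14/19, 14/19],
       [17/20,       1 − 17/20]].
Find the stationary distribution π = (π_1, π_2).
π_1 = 323/603, π_2 = 280/603

Solve πP = π with π_1 + π_2 = 1. From πP = π: π_1 · (1 − 14/19) + π_2 · 17/20 = π_1 ⇒ π_2 · 17/20 = π_1 · 14/19 ⇒ π_2/π_1 = (14/19)/(17/20) = 280/323. Together with π_1 + π_2 = 1:
  π_1 = (17/20)/(14/19 + 17/20) = (17/20)/(603/380) = 323/603,
  π_2 = (14/19)/(14/19 + 17/20) = (14/19)/(603/380) = 280/603.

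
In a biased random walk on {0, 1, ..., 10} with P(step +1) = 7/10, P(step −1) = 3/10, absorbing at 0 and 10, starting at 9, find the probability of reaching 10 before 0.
P(hit 10 before 0) = (1 − (3/7)^9) / (1 − (3/7)^10) = 70584367/70604050

Let u_k denote P(reach 10 before 0 | start at k). Boundary: u_0 = 0, u_10 = 1. Recurrence: u_k = 7/10·u_{k+1} + 3/10·u_{k-1} for 1 ≤ k ≤ 9. Try u_k = A + B·r^k with r = q/p = (3/10)/(7/10) = 3/7. Substitution satisfies the recurrence; boundary conditions give:
  u_k = (1 − r^k) / (1 − r^N) = (1 − (3/7)^9) / (1 − (3/7)^10) = 70584367/70604050.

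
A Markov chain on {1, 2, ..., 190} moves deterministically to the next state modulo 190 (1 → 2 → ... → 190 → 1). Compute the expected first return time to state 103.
E[T_103 | X_0 = 103] = 190

The chain cycles deterministically, so starting at state 103 it returns in exactly 190 steps. Equivalently, the stationary distribution is uniform π_j = 1/190 for every state j, so by Kac's formula E[T_103] = 1/π_103 = 190.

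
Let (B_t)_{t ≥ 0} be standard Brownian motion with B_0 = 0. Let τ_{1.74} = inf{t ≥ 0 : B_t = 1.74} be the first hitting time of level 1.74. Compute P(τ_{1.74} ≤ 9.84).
P(τ_{1.74} ≤ 9.84) = 2(1 − Φ(1.74/√9.84)) = 2(1 − Φ(0.5547)) ≈ 0.5791

By the reflection principle for standard BM, P(τ_b ≤ t) = 2 · P(B_t ≥ b). Since B_t ~ N(0, t), P(B_t ≥ 1.74) = 1 − Φ(1.74/√t) = 1 − Φ(1.74/√9.84) = 1 − Φ(0.5547) ≈ 0.28955. Doubling: P(τ_{1.74} ≤ 9.84) ≈ 2 · 0.28955 = 0.57910 ≈ 0.5791.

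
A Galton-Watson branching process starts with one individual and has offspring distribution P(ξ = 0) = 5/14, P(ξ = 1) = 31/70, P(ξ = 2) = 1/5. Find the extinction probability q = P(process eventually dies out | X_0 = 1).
q = 1

Mean offspring μ = 0·5/14 + 1·31/70 + 2·1/5 = 59/70 ≤ 1. For μ ≤ 1 with offspring not concentrated at 1, the Galton-Watson process goes extinct almost surely, so q = 1.
(Algebraic check: The pgf is f(s) = 5/14 + 31/70·s + 1/5·s². The extinction probability q is the smallest fixed point of f in [0, 1]. Setting s = f(s):
  1/5·s² + (31/70 − 1)·s + 5/14 = 0
  1/5·s² − (5/14 + 1/5)·s + 5/14 = 0
which factors as (s − 1)·(1/5·s − 5/14) = 0, giving roots s = 1 and s = (5/14)/(1/5) = 25/14. Since 25/14 ≥ 1, the smallest root in [0, 1] is s = 1.)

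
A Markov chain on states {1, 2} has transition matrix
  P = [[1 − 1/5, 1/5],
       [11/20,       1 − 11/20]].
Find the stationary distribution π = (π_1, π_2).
π_1 = 11/15, π_2 = 4/15

Solve πP = π with π_1 + π_2 = 1. From πP = π: π_1 · (1 − 1/5) + π_2 · 11/20 = π_1 ⇒ π_2 · 11/20 = π_1 · 1/5 ⇒ π_2/π_1 = (1/5)/(11/20) = 4/11. Together with π_1 + π_2 = 1:
  π_1 = (11/20)/(1/5 + 11/20) = (11/20)/(3/4) = 11/15,
  π_2 = (1/5)/(1/5 + 11/20) = (1/5)/(3/4) = 4/15.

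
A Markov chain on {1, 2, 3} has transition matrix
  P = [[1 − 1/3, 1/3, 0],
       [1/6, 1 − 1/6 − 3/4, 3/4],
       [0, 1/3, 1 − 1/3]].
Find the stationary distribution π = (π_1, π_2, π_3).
π = (2/15, 4/15, 3/5)

This is a birth-death chain on three states, which satisfies detailed balance: π_1 · P_{12} = π_2 · P_{21} and π_2 · P_{23} = π_3 · P_{32}.
From π_1 · 1/3 = π_2 · 1/6: π_2/π_1 = (1/3)/(1/6) = 2.
From π_2 · 3/4 = π_3 · 1/3: π_3/π_2 = (3/4)/(1/3) = 9/4.
Take π_1 proportional to 1; then unnormalized π = (1, 2, 9/2). Normalize by dividing by the sum 15/2:
  π = (2/15, 4/15, 3/5).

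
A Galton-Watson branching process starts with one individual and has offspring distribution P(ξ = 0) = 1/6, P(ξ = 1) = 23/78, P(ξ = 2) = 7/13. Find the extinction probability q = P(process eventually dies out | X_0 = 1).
q = 13/42

The pgf is f(s) = 1/6 + 23/78·s + 7/13·s². The extinction probability q is the smallest fixed point of f in [0, 1]. Setting s = f(s):
  7/13·s² + (23/78 − 1)·s + 1/6 = 0
  7/13·s² − (1/6 + 7/13)·s + 1/6 = 0
which factors as (s − 1)·(7/13·s − 1/6) = 0, giving roots s = 1 and s = (1/6)/(7/13) = 13/42.
Mean offspring μ = 23/78 + 2·7/13 = 107/78 > 1 (supercritical), so q < 1. The extinction probability is the smaller root: q = (1/6)/(7/13) = 13/42.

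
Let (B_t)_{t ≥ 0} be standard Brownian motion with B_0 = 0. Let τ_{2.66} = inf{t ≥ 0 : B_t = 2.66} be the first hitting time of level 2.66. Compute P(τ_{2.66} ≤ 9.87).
P(τ_{2.66} ≤ 9.87) = 2(1 − Φ(2.66/√9.87)) = 2(1 − Φ(0.8467)) ≈ 0.3972

By the reflection principle for standard BM, P(τ_b ≤ t) = 2 · P(B_t ≥ b). Since B_t ~ N(0, t), P(B_t ≥ 2.66) = 1 − Φ(2.66/√t) = 1 − Φ(2.66/√9.87) = 1 − Φ(0.8467) ≈ 0.19858. Doubling: P(τ_{2.66} ≤ 9.87) ≈ 2 · 0.19858 = 0.39716 ≈ 0.3972.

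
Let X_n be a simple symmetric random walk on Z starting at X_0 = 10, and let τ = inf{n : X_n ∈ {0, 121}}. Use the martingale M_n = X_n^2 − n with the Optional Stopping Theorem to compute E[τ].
E[τ] = 1110

M_n = X_n^2 − n is a martingale (since E[X_{n+1}^2 | F_n] = X_n^2 + 1). By OST (τ has finite mean in a bounded region), E[M_τ] = E[M_0] = X_0^2 − 0 = 10^2 = 100. Also E[M_τ] = E[X_τ^2] − E[τ]. The walk exits at 0 or 121, with P(hit 121 first) = 10/121, so E[X_τ^2] = 121^2 · 10/121 + 0 = 1210. Thus E[τ] = E[X_τ^2] − E[M_τ] = 1210 − 100 = 1110 = 10(121 − 10) = 1110.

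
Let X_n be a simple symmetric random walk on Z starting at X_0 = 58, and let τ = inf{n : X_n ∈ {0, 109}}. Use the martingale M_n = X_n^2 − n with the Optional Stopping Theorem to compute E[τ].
E[τ] = 2958

M_n = X_n^2 − n is a martingale (since E[X_{n+1}^2 | F_n] = X_n^2 + 1). By OST (τ has finite mean in a bounded region), E[M_τ] = E[M_0] = X_0^2 − 0 = 58^2 = 3364. Also E[M_τ] = E[X_τ^2] − E[τ]. The walk exits at 0 or 109, with P(hit 109 first) = 58/109, so E[X_τ^2] = 109^2 · 58/109 + 0 = 6322. Thus E[τ] = E[X_τ^2] − E[M_τ] = 6322 − 3364 = 2958 = 58(109 − 58) = 2958.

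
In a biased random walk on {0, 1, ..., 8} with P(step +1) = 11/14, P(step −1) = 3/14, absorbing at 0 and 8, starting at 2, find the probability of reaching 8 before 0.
P(hit 8 before 0) = (1 − (3/11)^2) / (1 − (3/11)^8) = 1771561/1913860

Let u_k denote P(reach 8 before 0 | start at k). Boundary: u_0 = 0, u_8 = 1. Recurrence: u_k = 11/14·u_{k+1} + 3/14·u_{k-1} for 1 ≤ k ≤ 7. Try u_k = A + B·r^k with r = q/p = (3/14)/(11/14) = 3/11. Substitution satisfies the recurrence; boundary conditions give:
  u_k = (1 − r^k) / (1 − r^N) = (1 − (3/11)^2) / (1 − (3/11)^8) = 1771561/1913860.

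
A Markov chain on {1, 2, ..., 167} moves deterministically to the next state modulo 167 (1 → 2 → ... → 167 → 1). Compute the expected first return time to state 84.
E[T_84 | X_0 = 84] = 167

The chain cycles deterministically, so starting at state 84 it returns in exactly 167 steps. Equivalently, the stationary distribution is uniform π_j = 1/167 for every state j, so by Kac's formula E[T_84] = 1/π_84 = 167.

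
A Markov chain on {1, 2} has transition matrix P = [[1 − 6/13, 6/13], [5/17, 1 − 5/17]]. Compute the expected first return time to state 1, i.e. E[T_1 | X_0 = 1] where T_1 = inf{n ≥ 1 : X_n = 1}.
E[T_1 | X_0 = 1] = 1/π_1 = 167/65

For an irreducible recurrent Markov chain with stationary distribution π, E[T_i | X_0 = i] = 1/π_i (Kac's formula). Here π_1 = (5/17)/(6/13 + 5/17) = (5/17)/(167/221) = 65/167, so E[T_1 | X_0 = 1] = 1/π_1 = (6/13 + 5/17)/(5/17) = (167/221)/(5/17) = 167/65.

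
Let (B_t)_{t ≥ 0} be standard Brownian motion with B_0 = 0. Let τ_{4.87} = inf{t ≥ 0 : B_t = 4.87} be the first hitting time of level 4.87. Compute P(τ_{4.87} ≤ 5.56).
P(τ_{4.87} ≤ 5.56) = 2(1 − Φ(4.87/√5.56)) = 2(1 − Φ(2.0653)) ≈ 0.0389

By the reflection principle for standard BM, P(τ_b ≤ t) = 2 · P(B_t ≥ b). Since B_t ~ N(0, t), P(B_t ≥ 4.87) = 1 − Φ(4.87/√t) = 1 − Φ(4.87/√5.56) = 1 − Φ(2.0653) ≈ 0.01945. Doubling: P(τ_{4.87} ≤ 5.56) ≈ 2 · 0.01945 = 0.03890 ≈ 0.0389.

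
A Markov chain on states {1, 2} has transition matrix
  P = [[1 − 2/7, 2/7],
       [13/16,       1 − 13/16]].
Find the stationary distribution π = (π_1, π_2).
π_1 = 91/123, π_2 = 32/123

Solve πP = π with π_1 + π_2 = 1. From πP = π: π_1 · (1 − 2/7) + π_2 · 13/16 = π_1 ⇒ π_2 · 13/16 = π_1 · 2/7 ⇒ π_2/π_1 = (2/7)/(13/16) = 32/91. Together with π_1 + π_2 = 1:
  π_1 = (13/16)/(2/7 + 13/16) = (13/16)/(123/112) = 91/123,
  π_2 = (2/7)/(2/7 + 13/16) = (2/7)/(123/112) = 32/123.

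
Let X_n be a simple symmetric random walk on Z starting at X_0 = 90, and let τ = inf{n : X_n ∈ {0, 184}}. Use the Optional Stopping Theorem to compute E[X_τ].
E[X_τ] = 90

X_n is a martingale and τ is a bounded-mean stopping time (indeed τ is finite a.s. with bounded expectation since the walk is in a bounded region). By the OST, E[X_τ] = E[X_0] = 90. Equivalently: E[X_τ] = 184 · P(hit 184 first) + 0 · P(hit 0 first) = 184 · (90/184) = 90.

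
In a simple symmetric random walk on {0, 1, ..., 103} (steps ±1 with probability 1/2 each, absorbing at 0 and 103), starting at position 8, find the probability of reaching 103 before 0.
P(hit 103 before 0) = 8/103

Let u_k = P(hit 103 before 0 | start at k). Then u_0 = 0, u_103 = 1, and u_k = u_{k-1}/2 + u_{k+1}/2 for 1 ≤ k ≤ 102. This harmonic recurrence is solved by u_k = k/103, giving u_8 = 8/103.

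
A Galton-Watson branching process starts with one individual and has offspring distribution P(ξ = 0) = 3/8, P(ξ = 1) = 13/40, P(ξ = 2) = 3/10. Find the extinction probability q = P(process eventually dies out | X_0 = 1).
q = 1

Mean offspring μ = 0·3/8 + 1·13/40 + 2·3/10 = 37/40 ≤ 1. For μ ≤ 1 with offspring not concentrated at 1, the Galton-Watson process goes extinct almost surely, so q = 1.
(Algebraic check: The pgf is f(s) = 3/8 + 13/40·s + 3/10·s². The extinction probability q is the smallest fixed point of f in [0, 1]. Setting s = f(s):
  3/10·s² + (13/40 − 1)·s + 3/8 = 0
  3/10·s² − (3/8 + 3/10)·s + 3/8 = 0
which factors as (s − 1)·(3/10·s − 3/8) = 0, giving roots s = 1 and s = (3/8)/(3/10) = 5/4. Since 5/4 ≥ 1, the smallest root in [0, 1] is s = 1.)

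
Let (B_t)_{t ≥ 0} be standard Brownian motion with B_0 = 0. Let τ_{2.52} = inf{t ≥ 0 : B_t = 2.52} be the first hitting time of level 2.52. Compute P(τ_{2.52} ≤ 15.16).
P(τ_{2.52} ≤ 15.16) = 2(1 − Φ(2.52/√15.16)) = 2(1 − Φ(0.6472)) ≈ 0.5175

By the reflection principle for standard BM, P(τ_b ≤ t) = 2 · P(B_t ≥ b). Since B_t ~ N(0, t), P(B_t ≥ 2.52) = 1 − Φ(2.52/√t) = 1 − Φ(2.52/√15.16) = 1 − Φ(0.6472) ≈ 0.25875. Doubling: P(τ_{2.52} ≤ 15.16) ≈ 2 · 0.25875 = 0.51750 ≈ 0.5175.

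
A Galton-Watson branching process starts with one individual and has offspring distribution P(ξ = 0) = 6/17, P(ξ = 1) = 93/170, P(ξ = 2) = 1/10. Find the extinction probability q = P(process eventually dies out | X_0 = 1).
q = 1

Mean offspring μ = 0·6/17 + 1·93/170 + 2·1/10 = 127/170 ≤ 1. For μ ≤ 1 with offspring not concentrated at 1, the Galton-Watson process goes extinct almost surely, so q = 1.
(Algebraic check: The pgf is f(s) = 6/17 + 93/170·s + 1/10·s². The extinction probability q is the smallest fixed point of f in [0, 1]. Setting s = f(s):
  1/10·s² + (93/170 − 1)·s + 6/17 = 0
  1/10·s² − (6/17 + 1/10)·s + 6/17 = 0
which factors as (s − 1)·(1/10·s − 6/17) = 0, giving roots s = 1 and s = (6/17)/(1/10) = 60/17. Since 60/17 ≥ 1, the smallest root in [0, 1] is s = 1.)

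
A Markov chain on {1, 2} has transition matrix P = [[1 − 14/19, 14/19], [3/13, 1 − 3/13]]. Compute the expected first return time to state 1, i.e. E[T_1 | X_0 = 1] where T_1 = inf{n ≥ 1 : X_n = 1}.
E[T_1 | X_0 = 1] = 1/π_1 = 239/57

For an irreducible recurrent Markov chain with stationary distribution π, E[T_i | X_0 = i] = 1/π_i (Kac's formula). Here π_1 = (3/13)/(14/19 + 3/13) = (3/13)/(239/247) = 57/239, so E[T_1 | X_0 = 1] = 1/π_1 = (14/19 + 3/13)/(3/13) = (239/247)/(3/13) = 239/57.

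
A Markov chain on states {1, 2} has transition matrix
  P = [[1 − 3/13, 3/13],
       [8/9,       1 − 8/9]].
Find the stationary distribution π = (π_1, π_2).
π_1 = 104/131, π_2 = 27/131

Solve πP = π with π_1 + π_2 = 1. From πP = π: π_1 · (1 − 3/13) + π_2 · 8/9 = π_1 ⇒ π_2 · 8/9 = π_1 · 3/13 ⇒ π_2/π_1 = (3/13)/(8/9) = 27/104. Together with π_1 + π_2 = 1:
  π_1 = (8/9)/(3/13 + 8/9) = (8/9)/(131/117) = 104/131,
  π_2 = (3/13)/(3/13 + 8/9) = (3/13)/(131/117) = 27/131.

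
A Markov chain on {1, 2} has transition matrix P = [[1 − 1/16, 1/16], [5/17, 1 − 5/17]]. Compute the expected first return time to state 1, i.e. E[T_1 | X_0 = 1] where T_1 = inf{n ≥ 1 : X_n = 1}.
E[T_1 | X_0 = 1] = 1/π_1 = 97/80

For an irreducible recurrent Markov chain with stationary distribution π, E[T_i | X_0 = i] = 1/π_i (Kac's formula). Here π_1 = (5/17)/(1/16 + 5/17) = (5/17)/(97/272) = 80/97, so E[T_1 | X_0 = 1] = 1/π_1 = (1/16 + 5/17)/(5/17) = (97/272)/(5/17) = 97/80.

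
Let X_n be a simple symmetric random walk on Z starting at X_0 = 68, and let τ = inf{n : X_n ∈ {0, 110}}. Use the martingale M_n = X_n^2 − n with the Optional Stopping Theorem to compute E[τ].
E[τ] = 2856

M_n = X_n^2 − n is a martingale (since E[X_{n+1}^2 | F_n] = X_n^2 + 1). By OST (τ has finite mean in a bounded region), E[M_τ] = E[M_0] = X_0^2 − 0 = 68^2 = 4624. Also E[M_τ] = E[X_τ^2] − E[τ]. The walk exits at 0 or 110, with P(hit 110 first) = 68/110, so E[X_τ^2] = 110^2 · 68/110 + 0 = 7480. Thus E[τ] = E[X_τ^2] − E[M_τ] = 7480 − 4624 = 2856 = 68(110 − 68) = 2856.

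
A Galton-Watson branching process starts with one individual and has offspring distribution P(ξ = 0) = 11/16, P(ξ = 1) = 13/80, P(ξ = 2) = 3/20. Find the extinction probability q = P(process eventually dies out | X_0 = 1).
q = 1

Mean offspring μ = 0·11/16 + 1·13/80 + 2·3/20 = 37/80 ≤ 1. For μ ≤ 1 with offspring not concentrated at 1, the Galton-Watson process goes extinct almost surely, so q = 1.
(Algebraic check: The pgf is f(s) = 11/16 + 13/80·s + 3/20·s². The extinction probability q is the smallest fixed point of f in [0, 1]. Setting s = f(s):
  3/20·s² + (13/80 − 1)·s + 11/16 = 0
  3/20·s² − (11/16 + 3/20)·s + 11/16 = 0
which factors as (s − 1)·(3/20·s − 11/16) = 0, giving roots s = 1 and s = (11/16)/(3/20) = 55/12. Since 55/12 ≥ 1, the smallest root in [0, 1] is s = 1.)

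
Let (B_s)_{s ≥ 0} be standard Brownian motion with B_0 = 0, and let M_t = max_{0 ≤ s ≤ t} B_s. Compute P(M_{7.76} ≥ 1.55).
P(M_{7.76} ≥ 1.55) = 2·P(B_{7.76} ≥ 1.55) = 2(1 − Φ(1.55/√7.76)) ≈ 0.5779

By the reflection principle for Brownian motion, P(M_t ≥ a) = 2 · P(B_t ≥ a) for a ≥ 0. Since B_t ~ N(0, t), P(B_t ≥ 1.55) = 1 − Φ(1.55/√t) = 1 − Φ(1.55/√7.76) = 1 − Φ(0.5564). So
  P(M_{7.76} ≥ 1.55) = 2(1 − Φ(0.5564)) ≈ 0.5779.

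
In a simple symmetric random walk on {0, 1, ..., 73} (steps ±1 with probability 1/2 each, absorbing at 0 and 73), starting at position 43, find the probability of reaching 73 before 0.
P(hit 73 before 0) = 43/73

Let u_k = P(hit 73 before 0 | start at k). Then u_0 = 0, u_73 = 1, and u_k = u_{k-1}/2 + u_{k+1}/2 for 1 ≤ k ≤ 72. This harmonic recurrence is solved by u_k = k/73, giving u_43 = 43/73.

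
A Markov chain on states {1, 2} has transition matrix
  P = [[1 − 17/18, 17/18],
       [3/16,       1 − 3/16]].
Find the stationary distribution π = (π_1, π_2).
π_1 = 27/163, π_2 = 136/163

Solve πP = π with π_1 + π_2 = 1. From πP = π: π_1 · (1 − 17/18) + π_2 · 3/16 = π_1 ⇒ π_2 · 3/16 = π_1 · 17/18 ⇒ π_2/π_1 = (17/18)/(3/16) = 136/27. Together with π_1 + π_2 = 1:
  π_1 = (3/16)/(17/18 + 3/16) = (3/16)/(163/144) = 27/163,
  π_2 = (17/18)/(17/18 + 3/16) = (17/18)/(163/144) = 136/163.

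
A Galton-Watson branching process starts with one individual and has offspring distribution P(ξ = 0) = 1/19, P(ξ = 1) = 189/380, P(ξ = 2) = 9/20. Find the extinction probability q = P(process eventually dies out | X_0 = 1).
q = 20/171

The pgf is f(s) = 1/19 + 189/380·s + 9/20·s². The extinction probability q is the smallest fixed point of f in [0, 1]. Setting s = f(s):
  9/20·s² + (189/380 − 1)·s + 1/19 = 0
  9/20·s² − (1/19 + 9/20)·s + 1/19 = 0
which factors as (s − 1)·(9/20·s − 1/19) = 0, giving roots s = 1 and s = (1/19)/(9/20) = 20/171.
Mean offspring μ = 189/380 + 2·9/20 = 531/380 > 1 (supercritical), so q < 1. The extinction probability is the smaller root: q = (1/19)/(9/20) = 20/171.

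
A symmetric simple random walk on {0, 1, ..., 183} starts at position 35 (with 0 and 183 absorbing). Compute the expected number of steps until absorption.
E[τ | X_0 = 35] = 5180

Let v_k = E[τ | X_0 = k]. Boundary: v_0 = v_183 = 0. Recurrence: v_k = 1 + (v_{k-1} + v_{k+1})/2 for 1 ≤ k ≤ 182. The particular solution to v_k − (v_{k-1} + v_{k+1})/2 = 1 is v_k = −k^2. Adding homogeneous solution A + B k and matching boundaries gives v_k = k (183 − k). Substituting k = 35: v_35 = 35 · 148 = 5180.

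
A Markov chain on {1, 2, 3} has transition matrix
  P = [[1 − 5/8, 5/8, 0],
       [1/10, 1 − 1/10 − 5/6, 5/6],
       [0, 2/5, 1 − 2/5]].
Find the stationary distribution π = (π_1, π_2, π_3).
π = (48/973, 300/973, 625/973)

This is a birth-death chain on three states, which satisfies detailed balance: π_1 · P_{12} = π_2 · P_{21} and π_2 · P_{23} = π_3 · P_{32}.
From π_1 · 5/8 = π_2 · 1/10: π_2/π_1 = (5/8)/(1/10) = 25/4.
From π_2 · 5/6 = π_3 · 2/5: π_3/π_2 = (5/6)/(2/5) = 25/12.
Take π_1 proportional to 1; then unnormalized π = (1, 25/4, 625/48). Normalize by dividing by the sum 973/48:
  π = (48/973, 300/973, 625/973).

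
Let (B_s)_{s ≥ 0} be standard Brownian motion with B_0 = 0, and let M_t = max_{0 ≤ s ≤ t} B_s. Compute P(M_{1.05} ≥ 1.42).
P(M_{1.05} ≥ 1.42) = 2·P(B_{1.05} ≥ 1.42) = 2(1 − Φ(1.42/√1.05)) ≈ 0.1658

By the reflection principle for Brownian motion, P(M_t ≥ a) = 2 · P(B_t ≥ a) for a ≥ 0. Since B_t ~ N(0, t), P(B_t ≥ 1.42) = 1 − Φ(1.42/√t) = 1 − Φ(1.42/√1.05) = 1 − Φ(1.3858). So
  P(M_{1.05} ≥ 1.42) = 2(1 − Φ(1.3858)) ≈ 0.1658.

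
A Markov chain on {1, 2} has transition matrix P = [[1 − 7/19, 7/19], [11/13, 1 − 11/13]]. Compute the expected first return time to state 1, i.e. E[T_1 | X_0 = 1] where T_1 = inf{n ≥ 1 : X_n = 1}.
E[T_1 | X_0 = 1] = 1/π_1 = 300/209

For an irreducible recurrent Markov chain with stationary distribution π, E[T_i | X_0 = i] = 1/π_i (Kac's formula). Here π_1 = (11/13)/(7/19 + 11/13) = (11/13)/(300/247) = 209/300, so E[T_1 | X_0 = 1] = 1/π_1 = (7/19 + 11/13)/(11/13) = (300/247)/(11/13) = 300/209.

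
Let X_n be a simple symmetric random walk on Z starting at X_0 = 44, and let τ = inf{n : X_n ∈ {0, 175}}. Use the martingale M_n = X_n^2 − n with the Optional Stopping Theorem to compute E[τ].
E[τ] = 5764

M_n = X_n^2 − n is a martingale (since E[X_{n+1}^2 | F_n] = X_n^2 + 1). By OST (τ has finite mean in a bounded region), E[M_τ] = E[M_0] = X_0^2 − 0 = 44^2 = 1936. Also E[M_τ] = E[X_τ^2] − E[τ]. The walk exits at 0 or 175, with P(hit 175 first) = 44/175, so E[X_τ^2] = 175^2 · 44/175 + 0 = 7700. Thus E[τ] = E[X_τ^2] − E[M_τ] = 7700 − 1936 = 5764 = 44(175 − 44) = 5764.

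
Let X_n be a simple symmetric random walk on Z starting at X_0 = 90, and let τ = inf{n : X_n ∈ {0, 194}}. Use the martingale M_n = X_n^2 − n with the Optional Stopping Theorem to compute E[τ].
E[τ] = 9360

M_n = X_n^2 − n is a martingale (since E[X_{n+1}^2 | F_n] = X_n^2 + 1). By OST (τ has finite mean in a bounded region), E[M_τ] = E[M_0] = X_0^2 − 0 = 90^2 = 8100. Also E[M_τ] = E[X_τ^2] − E[τ]. The walk exits at 0 or 194, with P(hit 194 first) = 90/194, so E[X_τ^2] = 194^2 · 90/194 + 0 = 17460. Thus E[τ] = E[X_τ^2] − E[M_τ] = 17460 − 8100 = 9360 = 90(194 − 90) = 9360.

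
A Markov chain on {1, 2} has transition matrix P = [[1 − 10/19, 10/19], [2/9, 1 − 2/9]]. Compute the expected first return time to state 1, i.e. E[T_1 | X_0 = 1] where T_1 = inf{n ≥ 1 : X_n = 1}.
E[T_1 | X_0 = 1] = 1/π_1 = 64/19

For an irreducible recurrent Markov chain with stationary distribution π, E[T_i | X_0 = i] = 1/π_i (Kac's formula). Here π_1 = (2/9)/(10/19 + 2/9) = (2/9)/(128/171) = 19/64, so E[T_1 | X_0 = 1] = 1/π_1 = (10/19 + 2/9)/(2/9) = (128/171)/(2/9) = 64/19.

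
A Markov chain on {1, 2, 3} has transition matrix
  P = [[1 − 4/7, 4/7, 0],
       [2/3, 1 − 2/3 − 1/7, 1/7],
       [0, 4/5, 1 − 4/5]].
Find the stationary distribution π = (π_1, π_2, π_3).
π = (98/197, 84/197, 15/197)

This is a birth-death chain on three states, which satisfies detailed balance: π_1 · P_{12} = π_2 · P_{21} and π_2 · P_{23} = π_3 · P_{32}.
From π_1 · 4/7 = π_2 · 2/3: π_2/π_1 = (4/7)/(2/3) = 6/7.
From π_2 · 1/7 = π_3 · 4/5: π_3/π_2 = (1/7)/(4/5) = 5/28.
Take π_1 proportional to 1; then unnormalized π = (1, 6/7, 15/98). Normalize by dividing by the sum 197/98:
  π = (98/197, 84/197, 15/197).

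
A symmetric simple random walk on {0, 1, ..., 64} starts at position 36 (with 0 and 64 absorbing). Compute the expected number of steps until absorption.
E[τ | X_0 = 36] = 1008

Let v_k = E[τ | X_0 = k]. Boundary: v_0 = v_64 = 0. Recurrence: v_k = 1 + (v_{k-1} + v_{k+1})/2 for 1 ≤ k ≤ 63. The particular solution to v_k − (v_{k-1} + v_{k+1})/2 = 1 is v_k = −k^2. Adding homogeneous solution A + B k and matching boundaries gives v_k = k (64 − k). Substituting k = 36: v_36 = 36 · 28 = 1008.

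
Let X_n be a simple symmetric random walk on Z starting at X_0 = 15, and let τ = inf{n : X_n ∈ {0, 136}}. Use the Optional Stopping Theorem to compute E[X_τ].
E[X_τ] = 15

X_n is a martingale and τ is a bounded-mean stopping time (indeed τ is finite a.s. with bounded expectation since the walk is in a bounded region). By the OST, E[X_τ] = E[X_0] = 15. Equivalently: E[X_τ] = 136 · P(hit 136 first) + 0 · P(hit 0 first) = 136 · (15/136) = 15.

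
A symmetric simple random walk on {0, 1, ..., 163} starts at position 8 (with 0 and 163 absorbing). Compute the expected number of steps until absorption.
E[τ | X_0 = 8] = 1240

Let v_k = E[τ | X_0 = k]. Boundary: v_0 = v_163 = 0. Recurrence: v_k = 1 + (v_{k-1} + v_{k+1})/2 for 1 ≤ k ≤ 162. The particular solution to v_k − (v_{k-1} + v_{k+1})/2 = 1 is v_k = −k^2. Adding homogeneous solution A + B k and matching boundaries gives v_k = k (163 − k). Substituting k = 8: v_8 = 8 · 155 = 1240.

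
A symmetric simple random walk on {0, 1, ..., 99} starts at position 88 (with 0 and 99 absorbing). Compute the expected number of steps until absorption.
E[τ | X_0 = 88] = 968

Let v_k = E[τ | X_0 = k]. Boundary: v_0 = v_99 = 0. Recurrence: v_k = 1 + (v_{k-1} + v_{k+1})/2 for 1 ≤ k ≤ 98. The particular solution to v_k − (v_{k-1} + v_{k+1})/2 = 1 is v_k = −k^2. Adding homogeneous solution A + B k and matching boundaries gives v_k = k (99 − k). Substituting k = 88: v_88 = 88 · 11 = 968.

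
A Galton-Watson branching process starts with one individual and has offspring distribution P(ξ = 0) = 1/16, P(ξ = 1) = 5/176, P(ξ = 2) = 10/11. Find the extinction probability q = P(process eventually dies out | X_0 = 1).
q = 11/160

The pgf is f(s) = 1/16 + 5/176·s + 10/11·s². The extinction probability q is the smallest fixed point of f in [0, 1]. Setting s = f(s):
  10/11·s² + (5/176 − 1)·s + 1/16 = 0
  10/11·s² − (1/16 + 10/11)·s + 1/16 = 0
which factors as (s − 1)·(10/11·s − 1/16) = 0, giving roots s = 1 and s = (1/16)/(10/11) = 11/160.
Mean offspring μ = 5/176 + 2·10/11 = 325/176 > 1 (supercritical), so q < 1. The extinction probability is the smaller root: q = (1/16)/(10/11) = 11/160.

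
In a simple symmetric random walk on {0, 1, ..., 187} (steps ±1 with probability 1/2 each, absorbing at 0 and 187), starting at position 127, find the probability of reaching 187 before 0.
P(hit 187 before 0) = 127/187

Let u_k = P(hit 187 before 0 | start at k). Then u_0 = 0, u_187 = 1, and u_k = u_{k-1}/2 + u_{k+1}/2 for 1 ≤ k ≤ 186. This harmonic recurrence is solved by u_k = k/187, giving u_127 = 127/187.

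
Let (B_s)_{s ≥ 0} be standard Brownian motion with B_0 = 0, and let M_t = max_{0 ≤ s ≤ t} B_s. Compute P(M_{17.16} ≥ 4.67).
P(M_{17.16} ≥ 4.67) = 2·P(B_{17.16} ≥ 4.67) = 2(1 − Φ(4.67/√17.16)) ≈ 0.2596

By the reflection principle for Brownian motion, P(M_t ≥ a) = 2 · P(B_t ≥ a) for a ≥ 0. Since B_t ~ N(0, t), P(B_t ≥ 4.67) = 1 − Φ(4.67/√t) = 1 − Φ(4.67/√17.16) = 1 − Φ(1.1273). So
  P(M_{17.16} ≥ 4.67) = 2(1 − Φ(1.1273)) ≈ 0.2596.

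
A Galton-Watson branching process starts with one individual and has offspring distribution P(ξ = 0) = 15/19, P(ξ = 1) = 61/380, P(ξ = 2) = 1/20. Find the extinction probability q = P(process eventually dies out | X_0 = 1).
q = 1

Mean offspring μ = 0·15/19 + 1·61/380 + 2·1/20 = 99/380 ≤ 1. For μ ≤ 1 with offspring not concentrated at 1, the Galton-Watson process goes extinct almost surely, so q = 1.
(Algebraic check: The pgf is f(s) = 15/19 + 61/380·s + 1/20·s². The extinction probability q is the smallest fixed point of f in [0, 1]. Setting s = f(s):
  1/20·s² + (61/380 − 1)·s + 15/19 = 0
  1/20·s² − (15/19 + 1/20)·s + 15/19 = 0
which factors as (s − 1)·(1/20·s − 15/19) = 0, giving roots s = 1 and s = (15/19)/(1/20) = 300/19. Since 300/19 ≥ 1, the smallest root in [0, 1] is s = 1.)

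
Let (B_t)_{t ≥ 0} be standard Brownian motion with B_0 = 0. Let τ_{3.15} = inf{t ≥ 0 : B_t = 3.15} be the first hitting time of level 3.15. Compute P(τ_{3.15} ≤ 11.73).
P(τ_{3.15} ≤ 11.73) = 2(1 − Φ(3.15/√11.73)) = 2(1 − Φ(0.9197)) ≈ 0.3577

By the reflection principle for standard BM, P(τ_b ≤ t) = 2 · P(B_t ≥ b). Since B_t ~ N(0, t), P(B_t ≥ 3.15) = 1 − Φ(3.15/√t) = 1 − Φ(3.15/√11.73) = 1 − Φ(0.9197) ≈ 0.17886. Doubling: P(τ_{3.15} ≤ 11.73) ≈ 2 · 0.17886 = 0.35772 ≈ 0.3577.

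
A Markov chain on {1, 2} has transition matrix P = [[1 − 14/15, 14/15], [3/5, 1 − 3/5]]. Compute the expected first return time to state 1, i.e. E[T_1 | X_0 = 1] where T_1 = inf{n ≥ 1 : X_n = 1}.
E[T_1 | X_0 = 1] = 1/π_1 = 23/9

For an irreducible recurrent Markov chain with stationary distribution π, E[T_i | X_0 = i] = 1/π_i (Kac's formula). Here π_1 = (3/5)/(14/15 + 3/5) = (3/5)/(23/15) = 9/23, so E[T_1 | X_0 = 1] = 1/π_1 = (14/15 + 3/5)/(3/5) = (23/15)/(3/5) = 23/9.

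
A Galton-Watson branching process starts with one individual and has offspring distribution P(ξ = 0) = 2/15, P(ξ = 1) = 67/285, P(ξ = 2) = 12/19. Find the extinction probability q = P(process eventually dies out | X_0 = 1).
q = 19/90

The pgf is f(s) = 2/15 + 67/285·s + 12/19·s². The extinction probability q is the smallest fixed point of f in [0, 1]. Setting s = f(s):
  12/19·s² + (67/285 − 1)·s + 2/15 = 0
  12/19·s² − (2/15 + 12/19)·s + 2/15 = 0
which factors as (s − 1)·(12/19·s − 2/15) = 0, giving roots s = 1 and s = (2/15)/(12/19) = 19/90.
Mean offspring μ = 67/285 + 2·12/19 = 427/285 > 1 (supercritical), so q < 1. The extinction probability is the smaller root: q = (2/15)/(12/19) = 19/90.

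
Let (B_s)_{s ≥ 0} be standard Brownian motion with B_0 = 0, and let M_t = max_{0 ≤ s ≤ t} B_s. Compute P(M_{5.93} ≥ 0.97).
P(M_{5.93} ≥ 0.97) = 2·P(B_{5.93} ≥ 0.97) = 2(1 − Φ(0.97/√5.93)) ≈ 0.6904

By the reflection principle for Brownian motion, P(M_t ≥ a) = 2 · P(B_t ≥ a) for a ≥ 0. Since B_t ~ N(0, t), P(B_t ≥ 0.97) = 1 − Φ(0.97/√t) = 1 − Φ(0.97/√5.93) = 1 − Φ(0.3983). So
  P(M_{5.93} ≥ 0.97) = 2(1 − Φ(0.3983)) ≈ 0.6904.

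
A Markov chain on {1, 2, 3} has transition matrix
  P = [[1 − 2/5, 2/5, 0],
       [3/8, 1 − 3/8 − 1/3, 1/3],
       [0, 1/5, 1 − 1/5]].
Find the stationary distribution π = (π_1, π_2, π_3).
π = (45/173, 48/173, 80/173)

This is a birth-death chain on three states, which satisfies detailed balance: π_1 · P_{12} = π_2 · P_{21} and π_2 · P_{23} = π_3 · P_{32}.
From π_1 · 2/5 = π_2 · 3/8: π_2/π_1 = (2/5)/(3/8) = 16/15.
From π_2 · 1/3 = π_3 · 1/5: π_3/π_2 = (1/3)/(1/5) = 5/3.
Take π_1 proportional to 1; then unnormalized π = (1, 16/15, 16/9). Normalize by dividing by the sum 173/45:
  π = (45/173, 48/173, 80/173).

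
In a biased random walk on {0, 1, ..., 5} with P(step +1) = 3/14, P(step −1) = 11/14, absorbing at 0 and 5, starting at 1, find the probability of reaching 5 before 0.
P(hit 5 before 0) = (1 − (11/3)^1) / (1 − (11/3)^5) = 81/20101

Let u_k denote P(reach 5 before 0 | start at k). Boundary: u_0 = 0, u_5 = 1. Recurrence: u_k = 3/14·u_{k+1} + 11/14·u_{k-1} for 1 ≤ k ≤ 4. Try u_k = A + B·r^k with r = q/p = (11/14)/(3/14) = 11/3. Substitution satisfies the recurrence; boundary conditions give:
  u_k = (1 − r^k) / (1 − r^N) = (1 − (11/3)^1) / (1 − (11/3)^5) = 81/20101.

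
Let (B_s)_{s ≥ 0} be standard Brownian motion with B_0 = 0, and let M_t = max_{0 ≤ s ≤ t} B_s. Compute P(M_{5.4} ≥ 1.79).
P(M_{5.4} ≥ 1.79) = 2·P(B_{5.4} ≥ 1.79) = 2(1 − Φ(1.79/√5.4)) ≈ 0.4411

By the reflection principle for Brownian motion, P(M_t ≥ a) = 2 · P(B_t ≥ a) for a ≥ 0. Since B_t ~ N(0, t), P(B_t ≥ 1.79) = 1 − Φ(1.79/√t) = 1 − Φ(1.79/√5.4) = 1 − Φ(0.7703). So
  P(M_{5.4} ≥ 1.79) = 2(1 − Φ(0.7703)) ≈ 0.4411.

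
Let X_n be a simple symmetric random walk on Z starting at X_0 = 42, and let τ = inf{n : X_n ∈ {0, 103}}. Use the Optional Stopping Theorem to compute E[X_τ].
E[X_τ] = 42

X_n is a martingale and τ is a bounded-mean stopping time (indeed τ is finite a.s. with bounded expectation since the walk is in a bounded region). By the OST, E[X_τ] = E[X_0] = 42. Equivalently: E[X_τ] = 103 · P(hit 103 first) + 0 · P(hit 0 first) = 103 · (42/103) = 42.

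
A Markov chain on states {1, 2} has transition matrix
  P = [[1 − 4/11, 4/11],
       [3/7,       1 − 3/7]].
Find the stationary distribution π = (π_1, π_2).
π_1 = 33/61, π_2 = 28/61

Solve πP = π with π_1 + π_2 = 1. From πP = π: π_1 · (1 − 4/11) + π_2 · 3/7 = π_1 ⇒ π_2 · 3/7 = π_1 · 4/11 ⇒ π_2/π_1 = (4/11)/(3/7) = 28/33. Together with π_1 + π_2 = 1:
  π_1 = (3/7)/(4/11 + 3/7) = (3/7)/(61/77) = 33/61,
  π_2 = (4/11)/(4/11 + 3/7) = (4/11)/(61/77) = 28/61.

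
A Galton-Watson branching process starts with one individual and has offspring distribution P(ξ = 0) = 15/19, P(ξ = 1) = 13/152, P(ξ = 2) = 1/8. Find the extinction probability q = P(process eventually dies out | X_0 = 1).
q = 1

Mean offspring μ = 0·15/19 + 1·13/152 + 2·1/8 = 51/152 ≤ 1. For μ ≤ 1 with offspring not concentrated at 1, the Galton-Watson process goes extinct almost surely, so q = 1.
(Algebraic check: The pgf is f(s) = 15/19 + 13/152·s + 1/8·s². The extinction probability q is the smallest fixed point of f in [0, 1]. Setting s = f(s):
  1/8·s² + (13/152 − 1)·s + 15/19 = 0
  1/8·s² − (15/19 + 1/8)·s + 15/19 = 0
which factors as (s − 1)·(1/8·s − 15/19) = 0, giving roots s = 1 and s = (15/19)/(1/8) = 120/19. Since 120/19 ≥ 1, the smallest root in [0, 1] is s = 1.)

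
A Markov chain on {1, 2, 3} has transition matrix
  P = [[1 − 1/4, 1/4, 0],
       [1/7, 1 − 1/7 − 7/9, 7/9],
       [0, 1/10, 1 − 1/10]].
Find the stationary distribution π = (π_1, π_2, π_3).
π = (36/589, 63/589, 490/589)

This is a birth-death chain on three states, which satisfies detailed balance: π_1 · P_{12} = π_2 · P_{21} and π_2 · P_{23} = π_3 · P_{32}.
From π_1 · 1/4 = π_2 · 1/7: π_2/π_1 = (1/4)/(1/7) = 7/4.
From π_2 · 7/9 = π_3 · 1/10: π_3/π_2 = (7/9)/(1/10) = 70/9.
Take π_1 proportional to 1; then unnormalized π = (1, 7/4, 245/18). Normalize by dividing by the sum 589/36:
  π = (36/589, 63/589, 490/589).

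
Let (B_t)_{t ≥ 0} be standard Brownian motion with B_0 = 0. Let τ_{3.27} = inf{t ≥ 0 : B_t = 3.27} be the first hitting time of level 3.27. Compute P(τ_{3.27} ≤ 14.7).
P(τ_{3.27} ≤ 14.7) = 2(1 − Φ(3.27/√14.7)) = 2(1 − Φ(0.8529)) ≈ 0.3937

By the reflection principle for standard BM, P(τ_b ≤ t) = 2 · P(B_t ≥ b). Since B_t ~ N(0, t), P(B_t ≥ 3.27) = 1 − Φ(3.27/√t) = 1 − Φ(3.27/√14.7) = 1 − Φ(0.8529) ≈ 0.19686. Doubling: P(τ_{3.27} ≤ 14.7) ≈ 2 · 0.19686 = 0.39372 ≈ 0.3937.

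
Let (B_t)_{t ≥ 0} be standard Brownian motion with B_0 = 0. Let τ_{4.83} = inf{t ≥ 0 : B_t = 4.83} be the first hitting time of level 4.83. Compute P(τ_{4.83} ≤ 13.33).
P(τ_{4.83} ≤ 13.33) = 2(1 − Φ(4.83/√13.33)) = 2(1 − Φ(1.3229)) ≈ 0.1859

By the reflection principle for standard BM, P(τ_b ≤ t) = 2 · P(B_t ≥ b). Since B_t ~ N(0, t), P(B_t ≥ 4.83) = 1 − Φ(4.83/√t) = 1 − Φ(4.83/√13.33) = 1 − Φ(1.3229) ≈ 0.09293. Doubling: P(τ_{4.83} ≤ 13.33) ≈ 2 · 0.09293 = 0.18586 ≈ 0.1859.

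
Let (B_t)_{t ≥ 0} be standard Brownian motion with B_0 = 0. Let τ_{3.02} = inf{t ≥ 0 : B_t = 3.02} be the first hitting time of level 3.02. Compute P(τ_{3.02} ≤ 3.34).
P(τ_{3.02} ≤ 3.34) = 2(1 − Φ(3.02/√3.34)) = 2(1 − Φ(1.6525)) ≈ 0.0984

By the reflection principle for standard BM, P(τ_b ≤ t) = 2 · P(B_t ≥ b). Since B_t ~ N(0, t), P(B_t ≥ 3.02) = 1 − Φ(3.02/√t) = 1 − Φ(3.02/√3.34) = 1 − Φ(1.6525) ≈ 0.04922. Doubling: P(τ_{3.02} ≤ 3.34) ≈ 2 · 0.04922 = 0.09844 ≈ 0.0984.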